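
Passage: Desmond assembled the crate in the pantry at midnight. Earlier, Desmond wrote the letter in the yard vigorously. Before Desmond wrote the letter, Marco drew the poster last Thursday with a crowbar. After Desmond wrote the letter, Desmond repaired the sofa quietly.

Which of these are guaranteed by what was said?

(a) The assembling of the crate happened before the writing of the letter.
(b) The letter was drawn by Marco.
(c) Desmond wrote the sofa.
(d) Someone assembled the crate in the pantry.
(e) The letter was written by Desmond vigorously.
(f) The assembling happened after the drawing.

(d), (e), (f)

(a) Not entailed — the narrative places the writing before the assembling, not after.
(b) Not entailed — Marco drew the poster, not the letter; the letter belongs to the writing event.
(c) Not entailed — Desmond wrote the letter, not the sofa; the sofa belongs to the repairing event.
(d) Entailed — dropping 'at midnight' and generalizing the agent leaves a sub-description the original still satisfies.
(e) Entailed — the original entails any weakening of itself; this just drops 'in the yard'.
(f) Entailed — the narrative places the drawing before the assembling.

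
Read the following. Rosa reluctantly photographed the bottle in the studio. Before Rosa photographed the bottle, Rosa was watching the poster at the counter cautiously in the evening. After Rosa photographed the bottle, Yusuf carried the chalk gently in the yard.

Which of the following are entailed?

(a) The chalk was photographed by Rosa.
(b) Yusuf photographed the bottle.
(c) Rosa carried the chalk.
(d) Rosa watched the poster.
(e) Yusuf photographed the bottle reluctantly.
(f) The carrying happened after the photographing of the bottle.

(a) Not entailed — Rosa photographed the bottle, not the chalk; the chalk belongs to the carrying event.
(b) Not entailed — the passage has Rosa photographing the bottle, not Yusuf.
(c) Not entailed — the passage has Yusuf carrying the chalk, not Rosa.
(d) Entailed — 'watch' is an activity; 'was watching' entails that some watching happened, so 'watched' holds.
(e) Not entailed — the passage has Rosa photographing the bottle, not Yusuf.
(f) Entailed — the narrative places the photographing before the carrying.

(d), (f)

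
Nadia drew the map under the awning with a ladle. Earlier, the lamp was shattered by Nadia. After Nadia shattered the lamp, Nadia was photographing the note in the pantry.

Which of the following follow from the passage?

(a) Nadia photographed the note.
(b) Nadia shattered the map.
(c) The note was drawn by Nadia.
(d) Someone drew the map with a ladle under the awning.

(d)

(a) Not entailed — 'was photographing' is progressive on an accomplishment; it does not entail the completed 'photographed'.
(b) Not entailed — Nadia shattered the lamp, not the map; the map belongs to the drawing event.
(c) Not entailed — Nadia drew the map, not the note; the note belongs to the photographing event.
(d) Entailed — every conjunct here is already in the original drawing event.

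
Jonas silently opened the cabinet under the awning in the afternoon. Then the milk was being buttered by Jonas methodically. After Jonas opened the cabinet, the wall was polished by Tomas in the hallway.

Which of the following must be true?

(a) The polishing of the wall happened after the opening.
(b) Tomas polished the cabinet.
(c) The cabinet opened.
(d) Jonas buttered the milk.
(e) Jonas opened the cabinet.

(a) Entailed — the narrative places the opening before the polishing.
(b) Not entailed — Tomas polished the wall, not the cabinet; the cabinet belongs to the opening event.
(c) Entailed — 'Jonas opened the cabinet' is causative; it entails the inchoative 'the cabinet opened'.
(d) Not entailed — 'was buttering' is progressive on an accomplishment; it does not entail the completed 'buttered'.
(e) Entailed — the original entails any weakening of itself; this just drops 'under the awning', 'in the afternoon', 'silently'.

(a), (c), (e)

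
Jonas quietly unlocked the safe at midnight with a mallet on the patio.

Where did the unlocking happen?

'on the patio' marks the location of the unlocking event.

on the patio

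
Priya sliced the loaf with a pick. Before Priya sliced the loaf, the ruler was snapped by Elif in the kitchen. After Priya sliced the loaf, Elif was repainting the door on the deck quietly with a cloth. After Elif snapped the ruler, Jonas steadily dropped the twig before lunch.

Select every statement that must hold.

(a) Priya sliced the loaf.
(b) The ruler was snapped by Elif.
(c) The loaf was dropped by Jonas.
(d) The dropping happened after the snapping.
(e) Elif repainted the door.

(a) Entailed — dropping 'with a pick' leaves a sub-description the original still satisfies.
(b) Entailed — the original entails any weakening of itself; this just drops 'in the kitchen'.
(c) Not entailed — Jonas dropped the twig, not the loaf; the loaf belongs to the slicing event.
(d) Entailed — the narrative places the snapping before the dropping.
(e) Not entailed — 'was repainting' is progressive on an accomplishment; it does not entail the completed 'repainted'.

(a), (b), (d)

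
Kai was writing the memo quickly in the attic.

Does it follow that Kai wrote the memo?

no

'was writing' is progressive; for an accomplishment like 'write the memo', it doesn't entail completion.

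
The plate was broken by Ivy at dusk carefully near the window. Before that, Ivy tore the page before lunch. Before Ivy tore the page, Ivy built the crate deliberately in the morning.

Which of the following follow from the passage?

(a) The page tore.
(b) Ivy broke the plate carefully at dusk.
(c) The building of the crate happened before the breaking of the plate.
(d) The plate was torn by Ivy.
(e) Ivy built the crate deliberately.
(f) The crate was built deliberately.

(a), (b), (c), (e), (f)

(a) Entailed — 'Ivy tore the page' is causative; it entails the inchoative 'the page tore'.
(b) Entailed — every conjunct here is already in the original breaking event.
(c) Entailed — the narrative places the building before the breaking.
(d) Not entailed — Ivy tore the page, not the plate; the plate belongs to the breaking event.
(e) Entailed — every conjunct here is already in the original building event.
(f) Entailed — dropping 'in the morning' and generalizing the agent leaves a sub-description the original still satisfies.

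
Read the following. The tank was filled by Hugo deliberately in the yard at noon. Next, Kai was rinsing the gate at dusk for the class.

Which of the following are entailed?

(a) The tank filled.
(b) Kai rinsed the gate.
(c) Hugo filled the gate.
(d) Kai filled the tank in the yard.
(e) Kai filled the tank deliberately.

(a) Entailed — 'Hugo filled the tank' is causative; it entails the inchoative 'the tank filled'.
(b) Entailed — 'rinse' is an activity; 'was rinsing' entails that some rinsing happened, so 'rinsed' holds.
(c) Not entailed — Hugo filled the tank, not the gate; the gate belongs to the rinsing event.
(d) Not entailed — the passage has Hugo filling the tank, not Kai.
(e) Not entailed — the passage has Hugo filling the tank, not Kai.

(a), (b)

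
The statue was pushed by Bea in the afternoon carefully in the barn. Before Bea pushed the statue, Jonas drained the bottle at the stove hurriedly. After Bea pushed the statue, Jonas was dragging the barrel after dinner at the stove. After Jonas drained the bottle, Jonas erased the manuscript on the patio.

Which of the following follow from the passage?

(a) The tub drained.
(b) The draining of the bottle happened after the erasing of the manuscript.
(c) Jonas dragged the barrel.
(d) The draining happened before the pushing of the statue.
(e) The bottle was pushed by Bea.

(c), (d)

(a) Not entailed — the bottle is what drained, not the tub.
(b) Not entailed — the narrative places the draining before the erasing, not after.
(c) Entailed — 'drag' is an activity; 'was dragging' entails that some dragging happened, so 'dragged' holds.
(d) Entailed — the narrative places the draining before the pushing.
(e) Not entailed — Bea pushed the statue, not the bottle; the bottle belongs to the draining event.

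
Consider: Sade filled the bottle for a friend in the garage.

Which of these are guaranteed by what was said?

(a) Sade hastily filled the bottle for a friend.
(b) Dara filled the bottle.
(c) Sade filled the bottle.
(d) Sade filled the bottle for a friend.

(c), (d)

(a) Not entailed — 'hastily' adds information not in the original event.
(b) Not entailed — the passage has Sade filling the bottle, not Dara.
(c) Entailed — the original entails any weakening of itself; this just drops 'in the garage', 'for a friend'.
(d) Entailed — every conjunct here is already in the original filling event.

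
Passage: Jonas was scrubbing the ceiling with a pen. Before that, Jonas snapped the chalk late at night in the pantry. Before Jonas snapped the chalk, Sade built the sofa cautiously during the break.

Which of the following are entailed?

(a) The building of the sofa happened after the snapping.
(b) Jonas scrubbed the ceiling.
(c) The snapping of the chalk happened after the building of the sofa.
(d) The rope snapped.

(b), (c)

(a) Not entailed — the narrative places the building before the snapping, not after.
(b) Entailed — 'scrub' is an activity; 'was scrubbing' entails that some scrubbing happened, so 'scrubbed' holds.
(c) Entailed — the narrative places the building before the snapping.
(d) Not entailed — the chalk is what snapped, not the rope.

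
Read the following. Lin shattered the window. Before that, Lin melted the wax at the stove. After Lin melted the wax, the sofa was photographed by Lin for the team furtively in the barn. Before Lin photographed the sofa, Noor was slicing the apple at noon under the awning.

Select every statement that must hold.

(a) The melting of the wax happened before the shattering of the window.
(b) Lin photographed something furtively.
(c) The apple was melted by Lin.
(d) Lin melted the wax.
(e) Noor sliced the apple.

(a) Entailed — the narrative places the melting before the shattering.
(b) Entailed — the original entails any weakening of itself; this just drops 'for the team', 'in the barn' and generalizes the patient.
(c) Not entailed — Lin melted the wax, not the apple; the apple belongs to the slicing event.
(d) Entailed — this follows by dropping conjuncts from the melting event's description.
(e) Not entailed — 'was slicing' is progressive on an accomplishment; it does not entail the completed 'sliced'.

(a), (b), (d)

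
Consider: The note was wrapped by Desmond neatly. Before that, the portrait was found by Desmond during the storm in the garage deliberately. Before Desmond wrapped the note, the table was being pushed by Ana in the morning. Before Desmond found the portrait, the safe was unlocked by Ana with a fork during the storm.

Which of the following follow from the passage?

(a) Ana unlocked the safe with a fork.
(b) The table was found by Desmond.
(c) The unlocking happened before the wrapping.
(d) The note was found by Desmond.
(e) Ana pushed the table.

(a), (c), (e)

(a) Entailed — dropping 'during the storm' leaves a sub-description the original still satisfies.
(b) Not entailed — Desmond found the portrait, not the table; the table belongs to the pushing event.
(c) Entailed — the narrative places the unlocking before the wrapping.
(d) Not entailed — Desmond found the portrait, not the note; the note belongs to the wrapping event.
(e) Entailed — 'push' is an activity; 'was pushing' entails that some pushing happened, so 'pushed' holds.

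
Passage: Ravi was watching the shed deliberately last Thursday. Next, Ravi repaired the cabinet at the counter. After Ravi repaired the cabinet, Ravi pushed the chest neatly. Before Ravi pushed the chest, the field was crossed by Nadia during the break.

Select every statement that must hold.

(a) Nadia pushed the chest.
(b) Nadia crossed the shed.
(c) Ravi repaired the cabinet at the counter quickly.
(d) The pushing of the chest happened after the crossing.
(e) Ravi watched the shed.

(d), (e)

(a) Not entailed — the passage has Ravi pushing the chest, not Nadia.
(b) Not entailed — Nadia crossed the field, not the shed; the shed belongs to the watching event.
(c) Not entailed — 'quickly' adds information not in the original event.
(d) Entailed — the narrative places the crossing before the pushing.
(e) Entailed — 'watch' is an activity; 'was watching' entails that some watching happened, so 'watched' holds.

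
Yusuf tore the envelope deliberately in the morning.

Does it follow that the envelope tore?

yes

'Yusuf tore the envelope' is the causative; it entails the inchoative 'the envelope tore'.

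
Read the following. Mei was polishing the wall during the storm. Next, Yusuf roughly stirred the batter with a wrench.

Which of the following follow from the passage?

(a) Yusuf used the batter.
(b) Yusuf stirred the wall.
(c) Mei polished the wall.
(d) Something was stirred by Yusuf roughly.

(a) Not entailed — the batter is the patient, not an instrument — Yusuf used a wrench.
(b) Not entailed — Yusuf stirred the batter, not the wall; the wall belongs to the polishing event.
(c) Entailed — 'polish' is an activity; 'was polishing' entails that some polishing happened, so 'polished' holds.
(d) Entailed — the original entails any weakening of itself; this just drops 'with a wrench' and generalizes the patient.

(c), (d)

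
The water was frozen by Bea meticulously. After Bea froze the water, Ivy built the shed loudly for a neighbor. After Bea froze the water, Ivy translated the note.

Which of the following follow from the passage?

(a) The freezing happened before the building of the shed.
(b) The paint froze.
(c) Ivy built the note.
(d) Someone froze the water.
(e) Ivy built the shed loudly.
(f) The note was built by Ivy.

(a) Entailed — the narrative places the freezing before the building.
(b) Not entailed — the water is what froze, not the paint.
(c) Not entailed — Ivy built the shed, not the note; the note belongs to the translating event.
(d) Entailed — this follows by dropping conjuncts from the freezing event's description.
(e) Entailed — the original entails any weakening of itself; this just drops 'for a neighbor'.
(f) Not entailed — Ivy built the shed, not the note; the note belongs to the translating event.

(a), (d), (e)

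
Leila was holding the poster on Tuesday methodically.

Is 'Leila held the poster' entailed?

'hold' is atelic; if Leila was holding the poster, then Leila held the poster (for some time).

yes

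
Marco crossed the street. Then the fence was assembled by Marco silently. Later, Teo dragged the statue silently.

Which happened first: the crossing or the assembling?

The connectives place the crossing before the assembling.

the crossing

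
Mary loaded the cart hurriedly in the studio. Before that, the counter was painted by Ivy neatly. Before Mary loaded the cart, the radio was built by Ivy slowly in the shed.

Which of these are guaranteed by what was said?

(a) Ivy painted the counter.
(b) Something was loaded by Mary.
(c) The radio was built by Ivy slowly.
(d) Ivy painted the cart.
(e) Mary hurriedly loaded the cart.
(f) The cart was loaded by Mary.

(a) Entailed — this follows by dropping conjuncts from the painting event's description.
(b) Entailed — every conjunct here is already in the original loading event.
(c) Entailed — the original entails any weakening of itself; this just drops 'in the shed'.
(d) Not entailed — Ivy painted the counter, not the cart; the cart belongs to the loading event.
(e) Entailed — every conjunct here is already in the original loading event.
(f) Entailed — every conjunct here is already in the original loading event.

(a), (b), (c), (e), (f)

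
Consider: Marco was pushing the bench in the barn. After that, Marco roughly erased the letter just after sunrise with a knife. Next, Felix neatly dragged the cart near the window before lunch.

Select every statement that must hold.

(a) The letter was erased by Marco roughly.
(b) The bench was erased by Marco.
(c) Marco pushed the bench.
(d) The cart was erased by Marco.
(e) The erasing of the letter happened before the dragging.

(a), (c), (e)

(a) Entailed — this follows by dropping conjuncts from the erasing event's description.
(b) Not entailed — Marco erased the letter, not the bench; the bench belongs to the pushing event.
(c) Entailed — 'push' is an activity; 'was pushing' entails that some pushing happened, so 'pushed' holds.
(d) Not entailed — Marco erased the letter, not the cart; the cart belongs to the dragging event.
(e) Entailed — the narrative places the erasing before the dragging.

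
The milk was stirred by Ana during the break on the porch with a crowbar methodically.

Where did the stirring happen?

on the porch

'on the porch' marks the location of the stirring event.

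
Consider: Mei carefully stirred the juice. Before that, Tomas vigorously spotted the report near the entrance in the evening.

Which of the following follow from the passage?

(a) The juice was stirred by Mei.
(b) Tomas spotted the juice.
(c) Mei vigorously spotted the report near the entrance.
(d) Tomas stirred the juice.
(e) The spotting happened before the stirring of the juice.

(a), (e)

(a) Entailed — dropping 'carefully' leaves a sub-description the original still satisfies.
(b) Not entailed — Tomas spotted the report, not the juice; the juice belongs to the stirring event.
(c) Not entailed — the passage has Tomas spotting the report, not Mei.
(d) Not entailed — the passage has Mei stirring the juice, not Tomas.
(e) Entailed — the narrative places the spotting before the stirring.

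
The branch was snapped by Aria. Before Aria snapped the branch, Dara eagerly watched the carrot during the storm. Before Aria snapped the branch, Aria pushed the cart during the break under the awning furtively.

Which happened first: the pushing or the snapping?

The connectives place the pushing before the snapping.

the pushing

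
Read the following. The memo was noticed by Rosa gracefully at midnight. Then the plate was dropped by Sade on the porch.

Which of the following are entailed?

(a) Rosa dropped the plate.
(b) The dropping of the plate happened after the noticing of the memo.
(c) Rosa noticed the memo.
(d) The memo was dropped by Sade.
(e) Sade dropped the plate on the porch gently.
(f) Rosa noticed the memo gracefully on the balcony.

(b), (c)

(a) Not entailed — the passage has Sade dropping the plate, not Rosa.
(b) Entailed — the narrative places the noticing before the dropping.
(c) Entailed — the original entails any weakening of itself; this just drops 'gracefully', 'at midnight'.
(d) Not entailed — Sade dropped the plate, not the memo; the memo belongs to the noticing event.
(e) Not entailed — 'gently' adds information not in the original event.
(f) Not entailed — 'on the balcony' adds information not in the original event.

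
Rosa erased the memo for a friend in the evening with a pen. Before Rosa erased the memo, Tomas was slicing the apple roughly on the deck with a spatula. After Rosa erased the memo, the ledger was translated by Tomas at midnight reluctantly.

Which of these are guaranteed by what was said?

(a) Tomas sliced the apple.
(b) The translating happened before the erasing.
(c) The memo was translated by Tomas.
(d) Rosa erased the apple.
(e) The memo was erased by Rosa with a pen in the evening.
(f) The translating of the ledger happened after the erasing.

(e), (f)

(a) Not entailed — 'was slicing' is progressive on an accomplishment; it does not entail the completed 'sliced'.
(b) Not entailed — the narrative places the erasing before the translating, not after.
(c) Not entailed — Tomas translated the ledger, not the memo; the memo belongs to the erasing event.
(d) Not entailed — Rosa erased the memo, not the apple; the apple belongs to the slicing event.
(e) Entailed — this follows by dropping conjuncts from the erasing event's description.
(f) Entailed — the narrative places the erasing before the translating.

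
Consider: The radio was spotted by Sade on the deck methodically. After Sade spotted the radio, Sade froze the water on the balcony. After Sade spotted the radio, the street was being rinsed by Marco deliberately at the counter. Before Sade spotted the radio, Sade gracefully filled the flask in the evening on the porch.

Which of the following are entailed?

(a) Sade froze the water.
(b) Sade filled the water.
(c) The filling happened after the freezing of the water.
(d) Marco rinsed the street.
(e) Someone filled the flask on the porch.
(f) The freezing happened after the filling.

(a) Entailed — dropping 'on the balcony' leaves a sub-description the original still satisfies.
(b) Not entailed — Sade filled the flask, not the water; the water belongs to the freezing event.
(c) Not entailed — the narrative places the filling before the freezing, not after.
(d) Entailed — 'rinse' is an activity; 'was rinsing' entails that some rinsing happened, so 'rinsed' holds.
(e) Entailed — every conjunct here is already in the original filling event.
(f) Entailed — the narrative places the filling before the freezing.

(a), (d), (e), (f)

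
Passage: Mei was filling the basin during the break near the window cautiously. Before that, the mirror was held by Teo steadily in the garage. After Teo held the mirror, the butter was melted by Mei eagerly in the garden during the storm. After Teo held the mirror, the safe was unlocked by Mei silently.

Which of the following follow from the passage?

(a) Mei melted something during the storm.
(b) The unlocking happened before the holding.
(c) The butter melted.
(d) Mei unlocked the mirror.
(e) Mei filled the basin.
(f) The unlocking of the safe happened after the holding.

(a) Entailed — every conjunct here is already in the original melting event.
(b) Not entailed — the narrative places the holding before the unlocking, not after.
(c) Entailed — 'Mei melted the butter' is causative; it entails the inchoative 'the butter melted'.
(d) Not entailed — Mei unlocked the safe, not the mirror; the mirror belongs to the holding event.
(e) Not entailed — 'was filling' is progressive on an accomplishment; it does not entail the completed 'filled'.
(f) Entailed — the narrative places the holding before the unlocking.

(a), (c), (f)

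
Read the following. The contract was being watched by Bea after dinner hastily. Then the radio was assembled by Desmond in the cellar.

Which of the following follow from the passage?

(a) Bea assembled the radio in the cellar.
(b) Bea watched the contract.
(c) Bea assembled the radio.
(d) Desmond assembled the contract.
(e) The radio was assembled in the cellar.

(b), (e)

(a) Not entailed — the passage has Desmond assembling the radio, not Bea.
(b) Entailed — 'watch' is an activity; 'was watching' entails that some watching happened, so 'watched' holds.
(c) Not entailed — the passage has Desmond assembling the radio, not Bea.
(d) Not entailed — Desmond assembled the radio, not the contract; the contract belongs to the watching event.
(e) Entailed — this follows by dropping conjuncts from the assembling event's description.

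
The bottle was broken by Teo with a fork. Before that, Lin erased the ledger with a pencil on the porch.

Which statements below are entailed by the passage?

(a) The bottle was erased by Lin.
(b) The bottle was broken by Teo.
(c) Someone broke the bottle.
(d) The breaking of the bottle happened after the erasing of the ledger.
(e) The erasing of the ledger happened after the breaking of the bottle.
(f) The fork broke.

(a) Not entailed — Lin erased the ledger, not the bottle; the bottle belongs to the breaking event.
(b) Entailed — dropping 'with a fork' leaves a sub-description the original still satisfies.
(c) Entailed — every conjunct here is already in the original breaking event.
(d) Entailed — the narrative places the erasing before the breaking.
(e) Not entailed — the narrative places the erasing before the breaking, not after.
(f) Not entailed — the bottle is what broke, not the fork.

(b), (c), (d)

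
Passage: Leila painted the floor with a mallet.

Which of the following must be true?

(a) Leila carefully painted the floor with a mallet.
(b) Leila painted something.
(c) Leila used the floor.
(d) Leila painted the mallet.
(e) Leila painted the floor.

(a) Not entailed — 'carefully' adds information not in the original event.
(b) Entailed — dropping 'with a mallet' and generalizing the patient leaves a sub-description the original still satisfies.
(c) Not entailed — the floor is the patient, not an instrument — Leila used a mallet.
(d) Not entailed — the mallet is the instrument, not what was painted.
(e) Entailed — dropping 'with a mallet' leaves a sub-description the original still satisfies.

(b), (e)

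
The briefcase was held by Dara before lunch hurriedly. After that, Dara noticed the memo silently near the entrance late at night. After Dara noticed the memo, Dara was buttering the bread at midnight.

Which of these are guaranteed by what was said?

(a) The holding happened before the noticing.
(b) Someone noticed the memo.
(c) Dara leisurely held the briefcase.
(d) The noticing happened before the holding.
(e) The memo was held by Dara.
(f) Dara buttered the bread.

(a) Entailed — the narrative places the holding before the noticing.
(b) Entailed — this follows by dropping conjuncts from the noticing event's description.
(c) Not entailed — 'leisurely' adds a manner not in (and inconsistent with) the original.
(d) Not entailed — the narrative places the holding before the noticing, not after.
(e) Not entailed — Dara held the briefcase, not the memo; the memo belongs to the noticing event.
(f) Not entailed — 'was buttering' is progressive on an accomplishment; it does not entail the completed 'buttered'.

(a), (b)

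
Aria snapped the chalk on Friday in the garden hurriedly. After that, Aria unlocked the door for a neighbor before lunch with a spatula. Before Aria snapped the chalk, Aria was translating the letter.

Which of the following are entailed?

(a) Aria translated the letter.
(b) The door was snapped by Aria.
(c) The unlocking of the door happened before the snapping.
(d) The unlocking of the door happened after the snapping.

(a) Not entailed — 'was translating' is progressive on an accomplishment; it does not entail the completed 'translated'.
(b) Not entailed — Aria snapped the chalk, not the door; the door belongs to the unlocking event.
(c) Not entailed — the narrative places the snapping before the unlocking, not after.
(d) Entailed — the narrative places the snapping before the unlocking.

(d)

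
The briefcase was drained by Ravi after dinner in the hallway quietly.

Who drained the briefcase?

Ravi

'Ravi' marks the agent of the draining event.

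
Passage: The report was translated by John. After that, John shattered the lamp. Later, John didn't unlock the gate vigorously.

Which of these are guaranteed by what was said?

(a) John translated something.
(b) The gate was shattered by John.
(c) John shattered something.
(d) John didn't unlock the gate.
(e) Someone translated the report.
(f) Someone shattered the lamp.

(a), (c), (e), (f)

(a) Entailed — the original entails any weakening of itself; this just generalizes the patient.
(b) Not entailed — John shattered the lamp, not the gate; the gate belongs to the unlocking event.
(c) Entailed — generalizing the patient leaves a sub-description the original still satisfies.
(d) Not entailed — dropping 'vigorously' under negation is not valid — the original leaves open that John unlocked the gate some other way.
(e) Entailed — the original entails any weakening of itself; this just generalizes the agent.
(f) Entailed — generalizing the agent leaves a sub-description the original still satisfies.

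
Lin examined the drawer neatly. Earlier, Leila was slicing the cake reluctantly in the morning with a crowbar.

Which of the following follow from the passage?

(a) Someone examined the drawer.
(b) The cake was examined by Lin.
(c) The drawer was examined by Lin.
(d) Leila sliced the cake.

(a), (c)

(a) Entailed — every conjunct here is already in the original examining event.
(b) Not entailed — Lin examined the drawer, not the cake; the cake belongs to the slicing event.
(c) Entailed — this follows by dropping conjuncts from the examining event's description.
(d) Not entailed — 'was slicing' is progressive on an accomplishment; it does not entail the completed 'sliced'.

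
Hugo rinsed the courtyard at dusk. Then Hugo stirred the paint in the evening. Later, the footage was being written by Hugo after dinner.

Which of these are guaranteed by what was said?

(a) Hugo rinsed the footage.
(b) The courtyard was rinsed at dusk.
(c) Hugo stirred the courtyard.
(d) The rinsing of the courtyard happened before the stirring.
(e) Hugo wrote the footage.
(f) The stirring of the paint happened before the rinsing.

(a) Not entailed — Hugo rinsed the courtyard, not the footage; the footage belongs to the writing event.
(b) Entailed — generalizing the agent leaves a sub-description the original still satisfies.
(c) Not entailed — Hugo stirred the paint, not the courtyard; the courtyard belongs to the rinsing event.
(d) Entailed — the narrative places the rinsing before the stirring.
(e) Not entailed — 'was writing' is progressive on an accomplishment; it does not entail the completed 'wrote'.
(f) Not entailed — the narrative places the rinsing before the stirring, not after.

(b), (d)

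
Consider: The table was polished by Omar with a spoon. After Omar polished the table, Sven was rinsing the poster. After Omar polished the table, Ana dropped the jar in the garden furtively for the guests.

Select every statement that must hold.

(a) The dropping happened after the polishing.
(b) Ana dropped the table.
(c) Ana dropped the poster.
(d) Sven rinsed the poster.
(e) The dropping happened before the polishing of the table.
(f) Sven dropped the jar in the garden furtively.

(a), (d)

(a) Entailed — the narrative places the polishing before the dropping.
(b) Not entailed — Ana dropped the jar, not the table; the table belongs to the polishing event.
(c) Not entailed — Ana dropped the jar, not the poster; the poster belongs to the rinsing event.
(d) Entailed — 'rinse' is an activity; 'was rinsing' entails that some rinsing happened, so 'rinsed' holds.
(e) Not entailed — the narrative places the polishing before the dropping, not after.
(f) Not entailed — the passage has Ana dropping the jar, not Sven.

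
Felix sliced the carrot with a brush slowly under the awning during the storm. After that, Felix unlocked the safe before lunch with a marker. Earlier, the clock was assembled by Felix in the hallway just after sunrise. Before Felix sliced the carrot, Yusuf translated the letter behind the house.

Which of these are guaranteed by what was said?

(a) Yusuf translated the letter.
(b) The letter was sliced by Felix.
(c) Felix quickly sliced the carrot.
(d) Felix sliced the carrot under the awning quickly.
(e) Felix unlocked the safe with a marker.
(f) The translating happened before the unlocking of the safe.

(a), (e), (f)

(a) Entailed — every conjunct here is already in the original translating event.
(b) Not entailed — Felix sliced the carrot, not the letter; the letter belongs to the translating event.
(c) Not entailed — 'quickly' adds a manner not in (and inconsistent with) the original.
(d) Not entailed — 'quickly' adds a manner not in (and inconsistent with) the original.
(e) Entailed — dropping 'before lunch' leaves a sub-description the original still satisfies.
(f) Entailed — the narrative places the translating before the unlocking.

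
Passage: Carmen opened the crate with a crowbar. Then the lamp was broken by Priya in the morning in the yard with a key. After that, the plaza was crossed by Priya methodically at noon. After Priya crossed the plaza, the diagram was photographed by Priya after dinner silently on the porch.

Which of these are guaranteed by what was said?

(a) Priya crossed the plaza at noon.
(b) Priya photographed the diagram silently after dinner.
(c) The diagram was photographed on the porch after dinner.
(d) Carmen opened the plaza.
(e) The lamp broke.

(a) Entailed — the original entails any weakening of itself; this just drops 'methodically'.
(b) Entailed — dropping 'on the porch' leaves a sub-description the original still satisfies.
(c) Entailed — the original entails any weakening of itself; this just drops 'silently' and generalizes the agent.
(d) Not entailed — Carmen opened the crate, not the plaza; the plaza belongs to the crossing event.
(e) Entailed — 'Priya broke the lamp' is causative; it entails the inchoative 'the lamp broke'.

(a), (b), (c), (e)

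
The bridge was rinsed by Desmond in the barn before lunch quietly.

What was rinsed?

'the bridge' marks the patient of the rinsing event.

the bridge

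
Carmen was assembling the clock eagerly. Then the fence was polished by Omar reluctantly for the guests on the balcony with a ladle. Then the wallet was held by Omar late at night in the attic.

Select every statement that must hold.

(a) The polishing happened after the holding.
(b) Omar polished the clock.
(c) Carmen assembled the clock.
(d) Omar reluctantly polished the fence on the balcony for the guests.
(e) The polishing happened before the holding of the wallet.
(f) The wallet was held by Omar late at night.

(d), (e), (f)

(a) Not entailed — the narrative places the polishing before the holding, not after.
(b) Not entailed — Omar polished the fence, not the clock; the clock belongs to the assembling event.
(c) Not entailed — 'was assembling' is progressive on an accomplishment; it does not entail the completed 'assembled'.
(d) Entailed — every conjunct here is already in the original polishing event.
(e) Entailed — the narrative places the polishing before the holding.
(f) Entailed — this follows by dropping conjuncts from the holding event's description.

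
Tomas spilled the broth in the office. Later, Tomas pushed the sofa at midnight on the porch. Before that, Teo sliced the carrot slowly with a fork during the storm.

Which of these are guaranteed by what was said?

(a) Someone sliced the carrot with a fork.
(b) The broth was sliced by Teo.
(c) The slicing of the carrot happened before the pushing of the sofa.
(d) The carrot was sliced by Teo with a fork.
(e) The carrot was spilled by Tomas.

(a), (c), (d)

(a) Entailed — this follows by dropping conjuncts from the slicing event's description.
(b) Not entailed — Teo sliced the carrot, not the broth; the broth belongs to the spilling event.
(c) Entailed — the narrative places the slicing before the pushing.
(d) Entailed — this follows by dropping conjuncts from the slicing event's description.
(e) Not entailed — Tomas spilled the broth, not the carrot; the carrot belongs to the slicing event.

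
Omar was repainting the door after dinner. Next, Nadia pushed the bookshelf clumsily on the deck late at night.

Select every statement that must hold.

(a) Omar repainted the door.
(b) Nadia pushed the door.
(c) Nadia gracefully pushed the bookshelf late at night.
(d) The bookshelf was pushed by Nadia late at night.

(d)

(a) Not entailed — 'was repainting' is progressive on an accomplishment; it does not entail the completed 'repainted'.
(b) Not entailed — Nadia pushed the bookshelf, not the door; the door belongs to the repainting event.
(c) Not entailed — 'gracefully' adds a manner not in (and inconsistent with) the original.
(d) Entailed — the original entails any weakening of itself; this just drops 'clumsily', 'on the deck'.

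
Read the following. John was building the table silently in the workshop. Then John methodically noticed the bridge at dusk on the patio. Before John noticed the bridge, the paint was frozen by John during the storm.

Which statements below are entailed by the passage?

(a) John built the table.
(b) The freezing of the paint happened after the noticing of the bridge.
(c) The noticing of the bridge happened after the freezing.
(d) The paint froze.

(c), (d)

(a) Not entailed — 'was building' is progressive on an accomplishment; it does not entail the completed 'built'.
(b) Not entailed — the narrative places the freezing before the noticing, not after.
(c) Entailed — the narrative places the freezing before the noticing.
(d) Entailed — 'John froze the paint' is causative; it entails the inchoative 'the paint froze'.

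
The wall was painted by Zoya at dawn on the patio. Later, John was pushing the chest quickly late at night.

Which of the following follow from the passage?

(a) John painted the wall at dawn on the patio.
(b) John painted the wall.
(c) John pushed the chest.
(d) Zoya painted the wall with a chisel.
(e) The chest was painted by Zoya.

(a) Not entailed — the passage has Zoya painting the wall, not John.
(b) Not entailed — the passage has Zoya painting the wall, not John.
(c) Entailed — 'push' is an activity; 'was pushing' entails that some pushing happened, so 'pushed' holds.
(d) Not entailed — 'with a chisel' adds information not in the original event.
(e) Not entailed — Zoya painted the wall, not the chest; the chest belongs to the pushing event.

(c)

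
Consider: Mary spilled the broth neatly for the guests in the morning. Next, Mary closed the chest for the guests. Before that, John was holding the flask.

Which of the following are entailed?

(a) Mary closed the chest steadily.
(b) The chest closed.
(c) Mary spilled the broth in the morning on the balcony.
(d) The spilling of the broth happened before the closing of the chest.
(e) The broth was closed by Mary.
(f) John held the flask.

(b), (d), (f)

(a) Not entailed — 'steadily' adds information not in the original event.
(b) Entailed — 'Mary closed the chest' is causative; it entails the inchoative 'the chest closed'.
(c) Not entailed — 'on the balcony' adds information not in the original event.
(d) Entailed — the narrative places the spilling before the closing.
(e) Not entailed — Mary closed the chest, not the broth; the broth belongs to the spilling event.
(f) Entailed — 'hold' is an activity; 'was holding' entails that some holding happened, so 'held' holds.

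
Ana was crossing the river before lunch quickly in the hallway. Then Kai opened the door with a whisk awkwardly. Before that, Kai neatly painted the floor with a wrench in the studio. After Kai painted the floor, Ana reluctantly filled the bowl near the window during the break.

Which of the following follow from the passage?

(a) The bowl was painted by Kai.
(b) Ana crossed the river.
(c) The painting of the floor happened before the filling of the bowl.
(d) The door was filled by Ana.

(a) Not entailed — Kai painted the floor, not the bowl; the bowl belongs to the filling event.
(b) Not entailed — 'was crossing' is progressive on an accomplishment; it does not entail the completed 'crossed'.
(c) Entailed — the narrative places the painting before the filling.
(d) Not entailed — Ana filled the bowl, not the door; the door belongs to the opening event.

(c)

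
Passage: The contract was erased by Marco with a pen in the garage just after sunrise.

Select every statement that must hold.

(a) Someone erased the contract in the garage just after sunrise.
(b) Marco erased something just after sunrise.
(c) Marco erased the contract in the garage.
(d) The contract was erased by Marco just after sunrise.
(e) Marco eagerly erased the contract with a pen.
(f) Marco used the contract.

(a), (b), (c), (d)

(a) Entailed — dropping 'with a pen' and generalizing the agent leaves a sub-description the original still satisfies.
(b) Entailed — the original entails any weakening of itself; this just drops 'in the garage', 'with a pen' and generalizes the patient.
(c) Entailed — dropping 'with a pen', 'just after sunrise' leaves a sub-description the original still satisfies.
(d) Entailed — the original entails any weakening of itself; this just drops 'in the garage', 'with a pen'.
(e) Not entailed — 'eagerly' adds information not in the original event.
(f) Not entailed — the contract is the patient, not an instrument — Marco used a pen.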